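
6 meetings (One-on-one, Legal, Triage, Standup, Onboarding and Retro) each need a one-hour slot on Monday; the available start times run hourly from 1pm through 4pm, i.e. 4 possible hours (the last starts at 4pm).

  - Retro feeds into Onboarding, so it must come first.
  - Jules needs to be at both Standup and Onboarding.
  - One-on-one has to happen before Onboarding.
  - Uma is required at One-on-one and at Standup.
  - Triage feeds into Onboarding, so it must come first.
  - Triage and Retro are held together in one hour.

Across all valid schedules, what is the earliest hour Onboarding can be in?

2pm

Precedence pushes Onboarding to at least 2pm.
Onboarding at 2pm is achievable: Retro=1pm, Standup=3pm, Legal=1pm, Onboarding=2pm, One-on-one=1pm, Triage=1pm.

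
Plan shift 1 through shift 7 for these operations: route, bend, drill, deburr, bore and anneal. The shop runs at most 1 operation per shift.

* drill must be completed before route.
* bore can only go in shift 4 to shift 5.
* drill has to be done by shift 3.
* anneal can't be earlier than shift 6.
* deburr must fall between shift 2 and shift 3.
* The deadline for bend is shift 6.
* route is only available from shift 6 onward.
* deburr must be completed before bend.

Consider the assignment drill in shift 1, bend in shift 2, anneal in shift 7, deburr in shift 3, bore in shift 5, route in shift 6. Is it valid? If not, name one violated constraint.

The deadline for bend is shift 6 — holds.
The shop runs at most 1 operation per shift — holds.
deburr must be completed before bend — violated.
bore can only go in shift 4 to shift 5 — holds.
route is only available from shift 6 onward — holds.
deburr must fall between shift 2 and shift 3 — holds.
drill must be completed before route — holds.
anneal can't be earlier than shift 6 — holds.
drill has to be done by shift 3 — holds.

No. deburr must be completed before bend is not satisfied.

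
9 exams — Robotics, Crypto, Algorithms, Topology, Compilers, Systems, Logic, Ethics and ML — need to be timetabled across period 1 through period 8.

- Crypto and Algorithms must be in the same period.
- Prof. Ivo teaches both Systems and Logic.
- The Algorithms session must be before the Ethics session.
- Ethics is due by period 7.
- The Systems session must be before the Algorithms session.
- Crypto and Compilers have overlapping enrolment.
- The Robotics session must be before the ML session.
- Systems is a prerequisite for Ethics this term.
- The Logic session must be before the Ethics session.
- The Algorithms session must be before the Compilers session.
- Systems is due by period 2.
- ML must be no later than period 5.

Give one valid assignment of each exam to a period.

Topology in period 1; Robotics in period 1; Algorithms in period 2; Ethics in period 3; Crypto in period 2; Compilers in period 3; Systems in period 1; ML in period 2; Logic in period 2

Checking: Logic(period 2) before Ethics(period 3); Algorithms(period 2) before Ethics(period 3); Systems(period 1) before Ethics(period 3); Robotics(period 1) before ML(period 2); Algorithms(period 2) before Compilers(period 3); Systems(period 1) before Algorithms(period 2); Systems(period 1) != Logic(period 2); Crypto(period 2) != Compilers(period 3); Crypto = Algorithms = period 2; ML=period 2 in [period 1,period 5]; Ethics=period 3 in [period 1,period 7]; Systems=period 1 in [period 1,period 2].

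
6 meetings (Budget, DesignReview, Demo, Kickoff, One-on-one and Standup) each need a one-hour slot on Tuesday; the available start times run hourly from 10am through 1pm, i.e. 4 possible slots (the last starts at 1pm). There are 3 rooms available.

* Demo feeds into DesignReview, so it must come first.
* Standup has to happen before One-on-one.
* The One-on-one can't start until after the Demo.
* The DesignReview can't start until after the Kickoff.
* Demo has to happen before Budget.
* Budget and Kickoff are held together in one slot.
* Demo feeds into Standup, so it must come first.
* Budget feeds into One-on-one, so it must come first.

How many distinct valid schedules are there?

Splitting on Budget: it can be 11am (6), 12pm (3). Listing each branch's schedules as (DesignReview, Demo, Kickoff, One-on-one, Standup):
Budget=11am: (12pm,10am,11am,12pm,11am) (12pm,10am,11am,1pm,11am) (12pm,10am,11am,1pm,12pm) (1pm,10am,11am,12pm,11am) (1pm,10am,11am,1pm,11am) (1pm,10am,11am,1pm,12pm) — 6.
Budget=12pm: (1pm,10am,12pm,1pm,11am) (1pm,10am,12pm,1pm,12pm) (1pm,11am,12pm,1pm,12pm) — 3.
Summing: 6 + 3 = 9.

9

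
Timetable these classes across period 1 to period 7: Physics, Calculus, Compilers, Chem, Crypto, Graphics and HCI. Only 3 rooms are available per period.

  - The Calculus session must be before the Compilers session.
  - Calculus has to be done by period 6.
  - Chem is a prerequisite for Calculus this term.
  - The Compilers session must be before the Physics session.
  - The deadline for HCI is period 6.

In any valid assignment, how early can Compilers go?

period 3

Precedence pushes Compilers to at least period 3; downstream work caps Compilers at period 6.
Compilers at period 3 is achievable: Physics=period 4, Chem=period 1, HCI=period 1, Compilers=period 3, Graphics=period 2, Crypto=period 1, Calculus=period 2.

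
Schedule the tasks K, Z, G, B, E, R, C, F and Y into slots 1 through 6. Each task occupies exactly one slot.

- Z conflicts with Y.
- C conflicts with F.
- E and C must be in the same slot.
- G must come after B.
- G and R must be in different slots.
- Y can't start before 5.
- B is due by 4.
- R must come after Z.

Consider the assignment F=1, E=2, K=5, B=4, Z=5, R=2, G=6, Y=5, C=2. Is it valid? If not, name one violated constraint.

G and R must be in different slots — holds.
Y can't start before 5 — holds.
E and C must be in the same slot — holds.
Z conflicts with Y — violated.
R must come after Z — violated.
G must come after B — holds.
C conflicts with F — holds.
B is due by 4 — holds.

No. R must come after Z is not satisfied.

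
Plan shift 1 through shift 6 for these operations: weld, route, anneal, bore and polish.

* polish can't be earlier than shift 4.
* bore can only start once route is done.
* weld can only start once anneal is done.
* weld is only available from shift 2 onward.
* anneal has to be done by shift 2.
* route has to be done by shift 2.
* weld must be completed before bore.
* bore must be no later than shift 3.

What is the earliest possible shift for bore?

Precedence pushes bore to at least shift 3; bore's own window allows nothing later than shift 3.
bore at shift 3 is achievable: bore -> shift 3, weld -> shift 2, anneal -> shift 1, polish -> shift 4, route -> shift 1.

shift 3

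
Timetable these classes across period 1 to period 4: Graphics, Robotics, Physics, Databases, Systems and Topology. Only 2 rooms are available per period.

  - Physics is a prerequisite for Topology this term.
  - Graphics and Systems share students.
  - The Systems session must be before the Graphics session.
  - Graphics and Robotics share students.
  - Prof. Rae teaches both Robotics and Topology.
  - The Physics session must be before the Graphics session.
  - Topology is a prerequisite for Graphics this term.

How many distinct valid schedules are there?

Splitting on Graphics: it can be period 3 (8), period 4 (42). Listing each branch's schedules as (Robotics, Physics, Databases, Systems, Topology) by period number:
Graphics=period 3: (1,1,3,2,2) (1,1,4,2,2) (4,1,1,2,2) (4,1,2,1,2) (4,1,3,1,2) (4,1,3,2,2) (4,1,4,1,2) (4,1,4,2,2) — 8.
Graphics=period 4: (1,1,2,2,3) (1,1,2,3,2) (1,1,2,3,3) (1,1,3,2,2) (1,1,3,2,3) (1,1,3,3,2) (1,1,4,2,2) (1,1,4,2,3) (1,1,4,3,2) (1,1,4,3,3) (1,2,1,2,3) (1,2,1,3,3) (1,2,2,1,3) (1,2,2,3,3) (1,2,3,1,3) (1,2,3,2,3) (1,2,4,1,3) (1,2,4,2,3) (1,2,4,3,3) (2,1,1,2,3) (2,1,1,3,3) (2,1,2,1,3) (2,1,2,3,3) (2,1,3,1,3) (2,1,3,2,3) (2,1,4,1,3) (2,1,4,2,3) (2,1,4,3,3) (2,2,1,1,3) (2,2,1,3,3) (2,2,3,1,3) (2,2,4,1,3) (2,2,4,3,3) (3,1,1,2,2) (3,1,1,3,2) (3,1,2,1,2) (3,1,2,3,2) (3,1,3,1,2) (3,1,3,2,2) (3,1,4,1,2) (3,1,4,2,2) (3,1,4,3,2) — 42.
Summing: 8 + 42 = 50.

50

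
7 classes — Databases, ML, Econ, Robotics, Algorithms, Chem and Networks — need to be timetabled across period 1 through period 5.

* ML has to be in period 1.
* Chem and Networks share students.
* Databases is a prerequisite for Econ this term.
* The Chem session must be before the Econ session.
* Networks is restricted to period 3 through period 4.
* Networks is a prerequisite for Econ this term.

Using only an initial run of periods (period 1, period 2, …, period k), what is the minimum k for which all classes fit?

4

The precedence chain requires at least 2 distinct periods.
Propagating the time windows through the other constraints, Econ can't land before period 4, so the schedule must run through at least period 4.
4 works (last occupied period: period 4): for example Networks in period 3, Databases in period 1, Econ in period 4, ML in period 1, Robotics in period 1, Algorithms in period 1, Chem in period 1.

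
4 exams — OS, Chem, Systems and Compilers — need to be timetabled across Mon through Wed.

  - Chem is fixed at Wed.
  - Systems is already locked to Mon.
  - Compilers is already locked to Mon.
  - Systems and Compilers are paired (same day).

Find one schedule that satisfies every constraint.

Compilers -> Mon; OS -> Mon; Chem -> Wed; Systems -> Mon

Checking: Systems = Compilers = Mon; Compilers=Mon in [Mon,Mon]; Systems=Mon in [Mon,Mon]; Chem=Wed in [Wed,Wed].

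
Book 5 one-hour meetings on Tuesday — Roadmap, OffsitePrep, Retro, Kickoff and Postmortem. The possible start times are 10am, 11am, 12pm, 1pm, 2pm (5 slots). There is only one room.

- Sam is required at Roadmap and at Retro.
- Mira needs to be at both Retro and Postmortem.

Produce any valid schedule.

Kickoff -> 1pm, Roadmap -> 10am, OffsitePrep -> 11am, Postmortem -> 2pm, Retro -> 12pm

Checking: Retro(12pm) != Postmortem(2pm); Roadmap(10am) != Retro(12pm); max 1 per slot (cap 1).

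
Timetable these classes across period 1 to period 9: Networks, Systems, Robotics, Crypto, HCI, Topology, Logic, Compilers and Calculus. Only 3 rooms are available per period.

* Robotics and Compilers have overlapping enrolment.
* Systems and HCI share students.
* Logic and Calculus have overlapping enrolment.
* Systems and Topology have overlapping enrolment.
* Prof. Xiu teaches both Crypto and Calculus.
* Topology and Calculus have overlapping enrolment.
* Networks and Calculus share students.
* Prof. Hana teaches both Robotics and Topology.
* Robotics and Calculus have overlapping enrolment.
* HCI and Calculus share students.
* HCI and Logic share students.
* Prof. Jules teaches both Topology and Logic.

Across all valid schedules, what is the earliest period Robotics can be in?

period 1

Robotics at period 1 is achievable: Networks in period 1, Logic in period 3, Calculus in period 4, Topology in period 2, Compilers in period 3, Robotics in period 1, Systems in period 1, Crypto in period 2, HCI in period 2.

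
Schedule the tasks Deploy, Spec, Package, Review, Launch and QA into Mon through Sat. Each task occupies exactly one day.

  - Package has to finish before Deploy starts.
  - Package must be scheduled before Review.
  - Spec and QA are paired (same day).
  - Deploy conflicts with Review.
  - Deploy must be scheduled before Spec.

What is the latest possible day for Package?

Downstream work caps Package at Thu.
Package at Thu is achievable: Deploy=Fri; Spec=Sat; Review=Sat; QA=Sat; Package=Thu; Launch=Mon.

Thu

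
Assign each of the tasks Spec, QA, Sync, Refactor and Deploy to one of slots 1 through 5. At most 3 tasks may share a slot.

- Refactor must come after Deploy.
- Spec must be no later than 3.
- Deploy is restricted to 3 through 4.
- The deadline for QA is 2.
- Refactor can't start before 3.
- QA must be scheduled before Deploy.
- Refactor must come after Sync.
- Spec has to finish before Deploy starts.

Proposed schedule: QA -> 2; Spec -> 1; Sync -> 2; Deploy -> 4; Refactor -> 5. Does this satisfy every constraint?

Refactor can't start before 3 — holds.
Spec has to finish before Deploy starts — holds.
Refactor must come after Deploy — holds.
Deploy is restricted to 3 through 4 — holds.
Refactor must come after Sync — holds.
Spec must be no later than 3 — holds.
The deadline for QA is 2 — holds.
At most 3 tasks may share a slot — holds.
QA must be scheduled before Deploy — holds.

Yes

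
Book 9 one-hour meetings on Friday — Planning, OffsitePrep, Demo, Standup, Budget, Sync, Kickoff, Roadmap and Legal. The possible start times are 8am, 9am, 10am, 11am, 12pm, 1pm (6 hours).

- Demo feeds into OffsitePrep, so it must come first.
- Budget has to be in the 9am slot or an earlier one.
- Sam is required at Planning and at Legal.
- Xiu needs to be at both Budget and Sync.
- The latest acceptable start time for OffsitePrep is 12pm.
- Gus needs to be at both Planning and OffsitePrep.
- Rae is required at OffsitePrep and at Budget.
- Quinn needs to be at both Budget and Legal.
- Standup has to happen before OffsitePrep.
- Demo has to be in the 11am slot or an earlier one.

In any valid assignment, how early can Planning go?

Planning at 8am is achievable: Budget in 8am; Planning in 8am; Sync in 9am; Standup in 8am; Kickoff in 8am; Roadmap in 8am; Legal in 9am; Demo in 8am; OffsitePrep in 9am.

8am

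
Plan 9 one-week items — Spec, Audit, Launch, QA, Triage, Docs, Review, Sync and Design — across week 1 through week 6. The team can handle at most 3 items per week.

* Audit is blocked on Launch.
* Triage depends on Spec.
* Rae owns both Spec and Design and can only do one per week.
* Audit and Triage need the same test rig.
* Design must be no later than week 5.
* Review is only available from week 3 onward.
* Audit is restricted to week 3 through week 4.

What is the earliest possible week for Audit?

week 3

Audit is available from week 3; Audit's own window allows nothing later than week 4.
Audit at week 3 is achievable: Triage=week 4; Launch=week 1; Docs=week 2; Review=week 3; Sync=week 2; Audit=week 3; Design=week 1; QA=week 1; Spec=week 2.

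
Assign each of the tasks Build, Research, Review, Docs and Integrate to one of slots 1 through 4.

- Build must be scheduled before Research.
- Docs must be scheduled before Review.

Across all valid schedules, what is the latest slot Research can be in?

4

Precedence pushes Research to at least 2.
Research at 4 is achievable: Docs=1; Integrate=1; Research=4; Review=2; Build=1.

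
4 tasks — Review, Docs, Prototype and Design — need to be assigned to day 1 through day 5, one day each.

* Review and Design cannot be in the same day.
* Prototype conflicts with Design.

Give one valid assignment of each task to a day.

Prototype=day 1, Review=day 1, Design=day 2, Docs=day 1

Checking: Review(day 1) != Design(day 2); Prototype(day 1) != Design(day 2).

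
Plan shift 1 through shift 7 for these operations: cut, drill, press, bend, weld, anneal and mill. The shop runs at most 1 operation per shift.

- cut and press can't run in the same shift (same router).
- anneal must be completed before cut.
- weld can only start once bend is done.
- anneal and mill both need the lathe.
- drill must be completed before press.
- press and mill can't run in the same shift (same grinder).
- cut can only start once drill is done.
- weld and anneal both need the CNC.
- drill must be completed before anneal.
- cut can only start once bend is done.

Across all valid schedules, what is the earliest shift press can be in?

Precedence pushes press to at least shift 2.
press at shift 2 is achievable: mill in shift 7, cut in shift 5, anneal in shift 4, drill in shift 1, press in shift 2, bend in shift 3, weld in shift 6.

shift 2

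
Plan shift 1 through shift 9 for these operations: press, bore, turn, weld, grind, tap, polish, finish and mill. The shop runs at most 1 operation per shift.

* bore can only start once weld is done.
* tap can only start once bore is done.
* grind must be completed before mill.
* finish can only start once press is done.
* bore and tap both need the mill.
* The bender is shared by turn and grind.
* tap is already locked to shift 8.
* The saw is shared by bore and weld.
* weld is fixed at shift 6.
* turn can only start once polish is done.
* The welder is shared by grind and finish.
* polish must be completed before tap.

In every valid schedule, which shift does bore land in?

weld is fixed at shift 6 and must come before bore, so bore is at least shift 7.
tap is fixed at shift 8 and must come after bore, so bore is at most shift 7.
So bore must be shift 7.

shift 7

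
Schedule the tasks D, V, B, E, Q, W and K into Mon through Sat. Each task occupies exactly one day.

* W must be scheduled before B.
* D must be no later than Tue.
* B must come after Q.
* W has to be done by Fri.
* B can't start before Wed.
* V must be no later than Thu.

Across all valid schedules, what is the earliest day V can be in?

Mon

V's own window allows nothing later than Thu.
V at Mon is achievable: E=Mon; W=Mon; Q=Mon; B=Wed; K=Mon; D=Mon; V=Mon.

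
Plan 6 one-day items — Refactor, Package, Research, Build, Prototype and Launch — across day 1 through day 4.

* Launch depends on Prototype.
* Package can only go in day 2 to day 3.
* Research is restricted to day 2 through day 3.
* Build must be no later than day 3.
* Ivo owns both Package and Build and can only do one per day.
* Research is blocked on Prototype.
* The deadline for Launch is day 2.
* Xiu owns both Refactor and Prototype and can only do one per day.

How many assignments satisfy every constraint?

24

Splitting on Refactor: it can be day 2 (8), day 3 (8), day 4 (8). Listing each branch's schedules as (Package, Research, Build, Prototype, Launch) by day number:
Refactor=day 2: (2,2,1,1,2) (2,2,3,1,2) (2,3,1,1,2) (2,3,3,1,2) (3,2,1,1,2) (3,2,2,1,2) (3,3,1,1,2) (3,3,2,1,2) — 8.
Refactor=day 3: (2,2,1,1,2) (2,2,3,1,2) (2,3,1,1,2) (2,3,3,1,2) (3,2,1,1,2) (3,2,2,1,2) (3,3,1,1,2) (3,3,2,1,2) — 8.
Refactor=day 4: (2,2,1,1,2) (2,2,3,1,2) (2,3,1,1,2) (2,3,3,1,2) (3,2,1,1,2) (3,2,2,1,2) (3,3,1,1,2) (3,3,2,1,2) — 8.
Summing: 8 + 8 + 8 = 24.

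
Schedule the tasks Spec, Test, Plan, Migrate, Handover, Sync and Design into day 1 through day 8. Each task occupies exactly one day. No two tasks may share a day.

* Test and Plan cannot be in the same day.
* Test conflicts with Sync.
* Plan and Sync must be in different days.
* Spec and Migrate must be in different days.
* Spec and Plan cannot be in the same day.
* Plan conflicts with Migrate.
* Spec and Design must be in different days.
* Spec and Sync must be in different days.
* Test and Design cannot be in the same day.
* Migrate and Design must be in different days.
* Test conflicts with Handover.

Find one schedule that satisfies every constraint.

Spec in day 1; Migrate in day 4; Sync in day 6; Plan in day 3; Test in day 2; Handover in day 5; Design in day 7

Checking: Spec(day 1) != Sync(day 6); Test(day 2) != Plan(day 3); Spec(day 1) != Design(day 7); Test(day 2) != Sync(day 6); Plan(day 3) != Sync(day 6); Migrate(day 4) != Design(day 7); Plan(day 3) != Migrate(day 4); Test(day 2) != Handover(day 5); Spec(day 1) != Plan(day 3); Test(day 2) != Design(day 7); Spec(day 1) != Migrate(day 4); max 1 per day (cap 1).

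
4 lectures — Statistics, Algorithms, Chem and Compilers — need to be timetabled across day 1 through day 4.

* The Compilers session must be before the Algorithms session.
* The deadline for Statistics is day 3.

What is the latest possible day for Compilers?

day 3

Downstream work caps Compilers at day 3.
Compilers at day 3 is achievable: Algorithms in day 4; Statistics in day 1; Compilers in day 3; Chem in day 1.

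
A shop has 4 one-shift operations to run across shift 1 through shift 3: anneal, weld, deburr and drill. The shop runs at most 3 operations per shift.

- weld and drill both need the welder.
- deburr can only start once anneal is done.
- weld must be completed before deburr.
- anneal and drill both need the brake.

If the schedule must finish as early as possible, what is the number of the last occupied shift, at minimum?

shift 2

The precedence chain requires at least 2 distinct shifts.
With at most 3 per shift and 4 operations, at least 2 shifts are needed.
2 works (last occupied shift: shift 2): for example deburr -> shift 2, drill -> shift 2, weld -> shift 1, anneal -> shift 1.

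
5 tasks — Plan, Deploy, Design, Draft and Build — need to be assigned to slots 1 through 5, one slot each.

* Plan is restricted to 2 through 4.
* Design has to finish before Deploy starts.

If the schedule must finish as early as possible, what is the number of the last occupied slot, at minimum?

The precedence chain requires at least 2 distinct slots.
2 works (last occupied slot: 2): for example Build=1; Design=1; Plan=2; Draft=1; Deploy=2.

2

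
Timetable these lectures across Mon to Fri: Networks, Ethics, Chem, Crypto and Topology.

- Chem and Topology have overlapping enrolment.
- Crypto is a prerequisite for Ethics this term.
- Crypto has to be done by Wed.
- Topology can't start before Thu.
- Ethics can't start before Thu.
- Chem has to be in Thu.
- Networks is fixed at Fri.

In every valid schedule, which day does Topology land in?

Topology's window is Thu–Fri.
Chem is fixed at Thu, and Topology can't share a day with Chem.
So Topology must be Fri.

Fri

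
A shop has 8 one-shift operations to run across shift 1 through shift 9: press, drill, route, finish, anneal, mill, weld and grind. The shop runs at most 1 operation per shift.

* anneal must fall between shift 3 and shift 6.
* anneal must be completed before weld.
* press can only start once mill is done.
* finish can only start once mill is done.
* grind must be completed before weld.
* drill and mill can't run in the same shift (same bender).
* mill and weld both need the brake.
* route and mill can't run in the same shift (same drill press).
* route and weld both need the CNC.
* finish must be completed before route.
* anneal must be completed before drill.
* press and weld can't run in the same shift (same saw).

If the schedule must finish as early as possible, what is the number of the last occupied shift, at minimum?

shift 8

The precedence chain requires at least 3 distinct shifts.
With at most 1 per shift and 8 operations, at least 8 shifts are needed.
Propagating the time windows through the other constraints, drill can't land before shift 4, so the schedule must run through at least shift 4.
8 works (last occupied shift: shift 8): for example finish -> shift 2, mill -> shift 1, weld -> shift 5, drill -> shift 7, anneal -> shift 3, grind -> shift 4, press -> shift 6, route -> shift 8.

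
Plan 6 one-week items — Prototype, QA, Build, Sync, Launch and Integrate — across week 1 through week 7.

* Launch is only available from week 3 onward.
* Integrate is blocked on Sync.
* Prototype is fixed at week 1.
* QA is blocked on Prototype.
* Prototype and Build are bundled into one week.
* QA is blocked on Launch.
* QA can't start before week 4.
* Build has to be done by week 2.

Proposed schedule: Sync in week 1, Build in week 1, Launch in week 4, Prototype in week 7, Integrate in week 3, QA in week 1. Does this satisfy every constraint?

No. QA is blocked on Prototype is not satisfied.

QA can't start before week 4 — violated.
QA is blocked on Launch — violated.
Prototype and Build are bundled into one week — violated.
Integrate is blocked on Sync — holds.
Launch is only available from week 3 onward — holds.
QA is blocked on Prototype — violated.
Prototype is fixed at week 1 — violated.
Build has to be done by week 2 — holds.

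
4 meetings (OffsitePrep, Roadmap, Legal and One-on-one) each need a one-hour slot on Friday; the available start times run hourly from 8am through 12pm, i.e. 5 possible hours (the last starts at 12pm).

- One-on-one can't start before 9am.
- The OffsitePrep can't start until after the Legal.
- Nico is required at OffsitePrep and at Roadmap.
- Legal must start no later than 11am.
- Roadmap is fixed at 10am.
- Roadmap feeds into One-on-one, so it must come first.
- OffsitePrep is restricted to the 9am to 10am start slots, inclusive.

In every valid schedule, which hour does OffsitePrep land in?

OffsitePrep's window is 9am–10am.
Roadmap is fixed at 10am, and OffsitePrep can't share a hour with Roadmap.
So OffsitePrep must be 9am.

9am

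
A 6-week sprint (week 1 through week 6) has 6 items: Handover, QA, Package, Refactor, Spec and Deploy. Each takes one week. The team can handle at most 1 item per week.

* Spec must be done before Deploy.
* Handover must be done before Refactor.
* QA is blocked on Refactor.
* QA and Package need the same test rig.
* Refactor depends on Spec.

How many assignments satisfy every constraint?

42

Splitting on Handover: it can be week 1 (15), week 2 (15), week 3 (9), week 4 (3). Listing each branch's schedules as (QA, Package, Refactor, Spec, Deploy) by week number:
Handover=week 1: (4,5,3,2,6) (4,6,3,2,5) (5,2,4,3,6) (5,3,4,2,6) (5,4,3,2,6) (5,6,3,2,4) (5,6,4,2,3) (6,2,4,3,5) (6,2,5,3,4) (6,3,4,2,5) (6,3,5,2,4) (6,4,3,2,5) (6,4,5,2,3) (6,5,3,2,4) (6,5,4,2,3) — 15.
Handover=week 2: (4,5,3,1,6) (4,6,3,1,5) (5,1,4,3,6) (5,3,4,1,6) (5,4,3,1,6) (5,6,3,1,4) (5,6,4,1,3) (6,1,4,3,5) (6,1,5,3,4) (6,3,4,1,5) (6,3,5,1,4) (6,4,3,1,5) (6,4,5,1,3) (6,5,3,1,4) (6,5,4,1,3) — 15.
Handover=week 3: (5,1,4,2,6) (5,2,4,1,6) (5,6,4,1,2) (6,1,4,2,5) (6,1,5,2,4) (6,2,4,1,5) (6,2,5,1,4) (6,4,5,1,2) (6,5,4,1,2) — 9.
Handover=week 4: (6,1,5,2,3) (6,2,5,1,3) (6,3,5,1,2) — 3.
Summing: 15 + 15 + 9 + 3 = 42.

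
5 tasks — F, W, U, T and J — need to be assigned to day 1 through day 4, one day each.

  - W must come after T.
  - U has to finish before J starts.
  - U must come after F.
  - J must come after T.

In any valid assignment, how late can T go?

day 3

Downstream work caps T at day 3.
T at day 3 is achievable: T in day 3, W in day 4, U in day 2, J in day 4, F in day 1.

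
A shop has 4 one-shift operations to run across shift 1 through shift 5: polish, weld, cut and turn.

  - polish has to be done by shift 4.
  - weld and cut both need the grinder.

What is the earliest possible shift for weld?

shift 1

weld at shift 1 is achievable: weld=shift 1; polish=shift 1; turn=shift 1; cut=shift 2.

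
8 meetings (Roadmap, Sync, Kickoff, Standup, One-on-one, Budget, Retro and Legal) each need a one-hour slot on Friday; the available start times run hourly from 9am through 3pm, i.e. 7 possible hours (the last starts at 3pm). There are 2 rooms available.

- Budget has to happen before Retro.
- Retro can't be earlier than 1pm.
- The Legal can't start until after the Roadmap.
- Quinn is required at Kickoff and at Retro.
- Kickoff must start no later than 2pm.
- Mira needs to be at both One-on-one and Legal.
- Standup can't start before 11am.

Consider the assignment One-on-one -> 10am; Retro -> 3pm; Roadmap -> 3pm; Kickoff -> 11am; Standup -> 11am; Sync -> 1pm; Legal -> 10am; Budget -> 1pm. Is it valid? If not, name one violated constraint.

No — it violates: The Legal can't start until after the Roadmap

Kickoff must start no later than 2pm — holds.
The Legal can't start until after the Roadmap — violated.
Standup can't start before 11am — holds.
Retro can't be earlier than 1pm — holds.
Mira needs to be at both One-on-one and Legal — violated.
Quinn is required at Kickoff and at Retro — holds.
There are 2 rooms available — holds.
Budget has to happen before Retro — holds.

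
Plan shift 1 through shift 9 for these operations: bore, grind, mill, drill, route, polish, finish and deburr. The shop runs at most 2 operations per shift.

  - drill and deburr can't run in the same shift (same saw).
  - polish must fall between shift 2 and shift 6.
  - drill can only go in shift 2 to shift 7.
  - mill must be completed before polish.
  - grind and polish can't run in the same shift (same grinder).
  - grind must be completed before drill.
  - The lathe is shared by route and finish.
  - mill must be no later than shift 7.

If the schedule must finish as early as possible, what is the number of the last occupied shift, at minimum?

The precedence chain requires at least 2 distinct shifts.
With at most 2 per shift and 8 operations, at least 4 shifts are needed.
4 works (last occupied shift: shift 4): for example route in shift 3; bore in shift 3; grind in shift 1; deburr in shift 4; polish in shift 2; finish in shift 4; drill in shift 2; mill in shift 1.

4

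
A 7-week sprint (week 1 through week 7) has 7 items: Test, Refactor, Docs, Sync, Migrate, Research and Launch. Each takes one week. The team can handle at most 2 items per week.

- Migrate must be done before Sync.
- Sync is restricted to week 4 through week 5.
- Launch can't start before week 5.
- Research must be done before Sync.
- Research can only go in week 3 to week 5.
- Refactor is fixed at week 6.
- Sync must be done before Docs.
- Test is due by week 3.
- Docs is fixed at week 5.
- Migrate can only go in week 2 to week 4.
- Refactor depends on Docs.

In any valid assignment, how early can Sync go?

Sync is available from week 4; Sync's own window allows nothing later than week 5; downstream work caps Sync at week 4.
Sync at week 4 is achievable: Docs -> week 5, Migrate -> week 2, Test -> week 1, Refactor -> week 6, Sync -> week 4, Research -> week 3, Launch -> week 5.

week 4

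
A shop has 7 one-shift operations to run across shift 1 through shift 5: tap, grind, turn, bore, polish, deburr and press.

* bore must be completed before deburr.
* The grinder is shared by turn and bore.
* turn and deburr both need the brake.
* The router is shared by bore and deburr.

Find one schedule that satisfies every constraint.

press -> shift 1, tap -> shift 1, turn -> shift 3, grind -> shift 1, bore -> shift 1, deburr -> shift 2, polish -> shift 1

Checking: bore(shift 1) before deburr(shift 2); turn(shift 3) != deburr(shift 2); bore(shift 1) != deburr(shift 2); turn(shift 3) != bore(shift 1).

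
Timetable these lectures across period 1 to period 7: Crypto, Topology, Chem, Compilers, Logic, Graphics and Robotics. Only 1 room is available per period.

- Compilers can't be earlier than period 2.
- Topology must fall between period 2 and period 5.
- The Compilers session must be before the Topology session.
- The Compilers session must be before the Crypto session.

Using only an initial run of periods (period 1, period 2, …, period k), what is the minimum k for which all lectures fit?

The precedence chain requires at least 2 distinct periods.
With at most 1 per period and 7 lectures, at least 7 periods are needed.
Propagating the time windows through the other constraints, Crypto can't land before period 3, so the schedule must run through at least period 3.
7 works (last occupied period: period 7): for example Chem=period 1, Logic=period 5, Compilers=period 2, Robotics=period 7, Graphics=period 6, Topology=period 3, Crypto=period 4.

7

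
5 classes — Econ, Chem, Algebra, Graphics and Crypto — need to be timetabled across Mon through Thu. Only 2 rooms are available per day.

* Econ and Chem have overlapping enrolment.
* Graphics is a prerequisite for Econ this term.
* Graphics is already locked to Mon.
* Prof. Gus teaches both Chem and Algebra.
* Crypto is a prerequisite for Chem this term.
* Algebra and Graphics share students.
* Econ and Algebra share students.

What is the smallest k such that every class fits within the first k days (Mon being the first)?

The precedence chain requires at least 2 distinct days.
With at most 2 per day and 5 classes, at least 3 days are needed.
Could 3 days be enough, i.e. nothing placed later than Wed? No: Graphics's window within 3 days is {Mon}; Chem must come after Crypto (at Mon or later) → {Tue, Wed}; Econ must come after Graphics (at Mon or later) → {Tue, Wed}; Algebra can't share with Graphics (Mon) → {Tue, Wed}; Econ, Chem and Algebra must all be in different days (Econ/Chem can't share; Econ/Algebra can't share; Chem/Algebra can't share), but they are limited to Econ in {Tue, Wed}, Chem in {Tue, Wed}, Algebra in {Tue, Wed} — together just 2 days: 3 classes can't fit in 2 distinct days.
So 3 days is not enough.
4 works (last occupied day: Thu): for example Crypto -> Mon; Econ -> Tue; Chem -> Wed; Algebra -> Thu; Graphics -> Mon.

4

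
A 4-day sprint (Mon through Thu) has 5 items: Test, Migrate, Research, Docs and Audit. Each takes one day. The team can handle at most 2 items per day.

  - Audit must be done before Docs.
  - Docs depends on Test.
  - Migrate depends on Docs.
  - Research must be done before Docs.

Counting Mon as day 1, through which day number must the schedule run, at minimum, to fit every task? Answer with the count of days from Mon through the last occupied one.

The precedence chain requires at least 3 distinct days.
With at most 2 per day and 5 tasks, at least 3 days are needed.
Could 3 days be enough, i.e. nothing placed later than Wed? No: Docs must come after Test (at Mon or later) → {Tue, Wed}; Test must come before Docs (at Wed or earlier) → {Mon, Tue}; Research must come before Docs (at Wed or earlier) → {Mon, Tue}; Audit must come before Docs (at Wed or earlier) → {Mon, Tue}; Migrate must come after Docs (at Tue or later) → {Wed}; Docs must come before Migrate (at Wed or earlier) → {Tue}; Test must come before Docs (at Tue or earlier) → {Mon}; Research must come before Docs (at Tue or earlier) → {Mon}; Audit must come before Docs (at Tue or earlier) → {Mon}; that puts Test, Research and Audit all in Mon — more than 2 per day.
So 3 days is not enough.
4 works (last occupied day: Thu): for example Research in Mon; Test in Mon; Migrate in Thu; Docs in Wed; Audit in Tue.

4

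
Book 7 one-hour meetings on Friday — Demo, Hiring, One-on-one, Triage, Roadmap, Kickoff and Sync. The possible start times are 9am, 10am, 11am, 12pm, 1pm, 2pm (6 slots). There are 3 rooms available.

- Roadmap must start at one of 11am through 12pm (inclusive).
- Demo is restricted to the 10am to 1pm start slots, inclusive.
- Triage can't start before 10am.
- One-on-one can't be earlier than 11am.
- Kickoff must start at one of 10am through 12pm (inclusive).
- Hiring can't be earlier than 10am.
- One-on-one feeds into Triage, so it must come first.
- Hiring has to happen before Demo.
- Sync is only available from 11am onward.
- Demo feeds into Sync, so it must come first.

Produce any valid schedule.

Roadmap=11am; One-on-one=11am; Hiring=10am; Kickoff=10am; Demo=11am; Sync=12pm; Triage=12pm

Checking: Demo(11am) before Sync(12pm); Hiring(10am) before Demo(11am); One-on-one(11am) before Triage(12pm); Hiring=10am in [10am,2pm]; One-on-one=11am in [11am,2pm]; Sync=12pm in [11am,2pm]; Roadmap=11am in [11am,12pm]; Kickoff=10am in [10am,12pm]; Demo=11am in [10am,1pm]; Triage=12pm in [10am,2pm]; max 3 per slot (cap 3).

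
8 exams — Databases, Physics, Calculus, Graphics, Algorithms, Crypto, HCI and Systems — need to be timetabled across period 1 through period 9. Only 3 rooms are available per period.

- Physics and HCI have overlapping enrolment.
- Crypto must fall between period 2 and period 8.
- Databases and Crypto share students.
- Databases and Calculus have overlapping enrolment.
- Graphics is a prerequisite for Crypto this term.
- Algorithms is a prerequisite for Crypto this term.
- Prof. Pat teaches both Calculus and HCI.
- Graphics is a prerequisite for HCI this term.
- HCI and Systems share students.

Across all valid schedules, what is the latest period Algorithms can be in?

period 7

Downstream work caps Algorithms at period 7.
Algorithms at period 7 is achievable: Graphics in period 1; Calculus in period 3; Algorithms in period 7; Crypto in period 8; Databases in period 1; Physics in period 1; HCI in period 2; Systems in period 3.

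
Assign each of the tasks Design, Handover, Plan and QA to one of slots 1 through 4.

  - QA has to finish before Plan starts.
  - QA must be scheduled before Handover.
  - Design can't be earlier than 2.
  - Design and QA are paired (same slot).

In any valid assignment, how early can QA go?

QA must be in the same slot as Design, which can't be before 2, so QA is at least 2; downstream work caps QA at 3.
QA at 2 is achievable: Handover=3; QA=2; Plan=3; Design=2.

2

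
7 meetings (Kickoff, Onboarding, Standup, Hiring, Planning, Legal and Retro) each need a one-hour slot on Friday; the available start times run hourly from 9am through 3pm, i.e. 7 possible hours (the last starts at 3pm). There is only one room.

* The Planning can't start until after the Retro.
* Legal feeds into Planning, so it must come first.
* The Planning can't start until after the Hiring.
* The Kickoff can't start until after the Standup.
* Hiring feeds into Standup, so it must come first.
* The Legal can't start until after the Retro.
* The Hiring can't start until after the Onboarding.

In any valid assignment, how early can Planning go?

Precedence pushes Planning to at least 11am.
Planning at 1pm is achievable: Onboarding=9am, Planning=1pm, Retro=11am, Legal=12pm, Kickoff=3pm, Hiring=10am, Standup=2pm.
Nothing earlier works — the capacity limit rule out every hour before 1pm.

1pm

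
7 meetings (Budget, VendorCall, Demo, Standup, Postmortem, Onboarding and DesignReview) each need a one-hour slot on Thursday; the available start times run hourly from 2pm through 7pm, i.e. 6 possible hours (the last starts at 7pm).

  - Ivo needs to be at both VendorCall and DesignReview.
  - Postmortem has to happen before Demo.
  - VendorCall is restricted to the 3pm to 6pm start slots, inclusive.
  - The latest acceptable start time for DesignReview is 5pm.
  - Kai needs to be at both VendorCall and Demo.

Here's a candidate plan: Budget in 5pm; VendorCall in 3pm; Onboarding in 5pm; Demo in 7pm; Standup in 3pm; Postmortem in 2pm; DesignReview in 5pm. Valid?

Yes

Postmortem has to happen before Demo — holds.
Kai needs to be at both VendorCall and Demo — holds.
The latest acceptable start time for DesignReview is 5pm — holds.
Ivo needs to be at both VendorCall and DesignReview — holds.
VendorCall is restricted to the 3pm to 6pm start slots, inclusive — holds.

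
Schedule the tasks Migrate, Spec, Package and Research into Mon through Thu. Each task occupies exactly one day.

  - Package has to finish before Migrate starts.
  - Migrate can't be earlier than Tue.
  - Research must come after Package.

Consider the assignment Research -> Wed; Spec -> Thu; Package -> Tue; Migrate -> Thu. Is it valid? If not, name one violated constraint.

Migrate can't be earlier than Tue — holds.
Package has to finish before Migrate starts — holds.
Research must come after Package — holds.

Valid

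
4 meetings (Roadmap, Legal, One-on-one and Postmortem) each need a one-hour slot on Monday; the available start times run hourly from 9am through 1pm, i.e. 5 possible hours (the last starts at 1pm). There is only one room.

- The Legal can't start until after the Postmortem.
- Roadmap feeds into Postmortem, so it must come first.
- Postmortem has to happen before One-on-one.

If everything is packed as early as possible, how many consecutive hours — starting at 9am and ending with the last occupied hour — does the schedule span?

The precedence chain requires at least 3 distinct hours.
With at most 1 per hour and 4 meetings, at least 4 hours are needed.
4 works (last occupied hour: 12pm): for example Postmortem in 10am; One-on-one in 12pm; Legal in 11am; Roadmap in 9am.

4 hours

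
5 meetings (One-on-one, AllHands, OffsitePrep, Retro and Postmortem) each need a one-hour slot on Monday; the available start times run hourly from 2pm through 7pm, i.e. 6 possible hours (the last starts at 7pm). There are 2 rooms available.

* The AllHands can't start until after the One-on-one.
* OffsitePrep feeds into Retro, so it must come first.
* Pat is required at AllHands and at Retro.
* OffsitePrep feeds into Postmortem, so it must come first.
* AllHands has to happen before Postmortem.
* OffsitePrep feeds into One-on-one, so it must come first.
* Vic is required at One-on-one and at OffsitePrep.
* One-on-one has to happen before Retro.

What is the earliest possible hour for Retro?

4pm

Precedence pushes Retro to at least 4pm.
Retro at 4pm is achievable: AllHands in 5pm, Postmortem in 6pm, One-on-one in 3pm, OffsitePrep in 2pm, Retro in 4pm.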